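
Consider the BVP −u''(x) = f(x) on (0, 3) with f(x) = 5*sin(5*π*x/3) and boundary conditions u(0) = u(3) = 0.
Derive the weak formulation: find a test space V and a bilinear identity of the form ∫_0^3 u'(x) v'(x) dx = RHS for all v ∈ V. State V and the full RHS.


V = H^1_0(0, 3) (so v(0) = v(3) = 0); weak form: ∫_0^3 u'v' dx = ∫_0^3 (5*sin(5*π*x/3)) v dx for all v ∈ V.

Multiply both sides by a test function v and integrate from 0 to 3:
  ∫_0^3 −u''(x) v(x) dx = ∫_0^3 f(x) v(x) dx.
Integrate the LHS by parts once:
  ∫_0^3 −u'' v dx = −[u'(x) v(x)]_0^3 + ∫_0^3 u'(x) v'(x) dx.
Thus ∫_0^3 u'(x) v'(x) dx = ∫_0^3 f(x) v(x) dx + [u'(x) v(x)]_0^3.
Choose V so that boundary terms are either known or forced to vanish.
u is Dirichlet: u(0) = u(3) = 0. Let V = H^1_0(0, 3); then v(0) = v(3) = 0, and [u' v]_0^3 = 0.
Weak formulation: find u (satisfying any essential BC) such that ∫_0^3 u'(x) v'(x) dx = ∫_0^3 f v dx for all v ∈ V.
Substituting f(x) = 5*sin(5*π*x/3), the right-hand side is ∫_0^3 (5*sin(5*π*x/3)) v dx.


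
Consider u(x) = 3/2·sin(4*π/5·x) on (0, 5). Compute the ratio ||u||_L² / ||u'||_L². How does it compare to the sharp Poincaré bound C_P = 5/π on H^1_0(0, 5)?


||u||_L² / ||u'||_L² = 5/(4*π) < C_P = 5/π.

u(x) = 3/2·sin(4*π/5·x), so u'(x) = 6*π*cos(4*π*x/5)/5.
Writing u(x) = A·sin(kπx/L) with A = 3/2 and k = 4, use ∫_0^L sin²(kπx/L) dx = L/2 and ∫_0^L cos²(kπx/L) dx = L/2.
u² = 9/4·sin²(4*π/5·x) and (u')² = 36*π^2/25·cos²(4*π/5·x), and each of sin², cos² integrates to L/2 = 5/2 over (0, 5).
∫_0^5 u² dx = 45/8, so ||u||_L² = 3*sqrt(10)/4.
∫_0^5 (u')² dx = 18*π^2/5, so ||u'||_L² = 3*sqrt(10)*π/5.
Ratio ||u||_L² / ||u'||_L² = 5/(4*π).
Sharp Poincaré constant on H^1_0(0, 5) is C_P = L/π = 5/π, achieved by sin(π/5·x).
This is the k = 4 harmonic; the ratio L/(kπ) is strictly less than C_P = L/π, consistent with the sharp inequality ||u||_L² ≤ C_P ||u'||_L².


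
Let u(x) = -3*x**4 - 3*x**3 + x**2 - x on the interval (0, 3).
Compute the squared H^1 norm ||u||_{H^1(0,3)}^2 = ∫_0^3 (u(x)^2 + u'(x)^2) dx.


||u||_{H^1}^2 = 433875/4

The H^1 norm (squared) on an interval (0, L) is
  ||u||_{H^1}^2 = ∫_0^L u(x)^2 dx + ∫_0^L u'(x)^2 dx.
Compute u'(x) = -12*x**3 - 9*x**2 + 2*x - 1.
Then u(x)^2 = 9*x**8 + 18*x**7 + 3*x**6 + 7*x**4 - 2*x**3 + x**2 and u'(x)^2 = 144*x**6 + 216*x**5 + 33*x**4 - 12*x**3 + 22*x**2 - 4*x + 1.
Integrate each monomial from 0 to 3 using ∫_0^3 c·x^n dx = c·3^(n+1)/(n+1):
  ∫_0^3 u(x)^2 dx = ∫_0^3 (9*x^8 + 18*x^7 + 3*x^6 + 7*x^4 - 2*x^3 + x^2) dx. Term by term:
    ∫_0^3 9*x^8 dx = 19683;  ∫_0^3 18*x^7 dx = 59049/4;  ∫_0^3 3*x^6 dx = 6561/7;
    ∫_0^3 7*x^4 dx = 1701/5;  ∫_0^3 -2*x^3 dx = -81/2;  ∫_0^3 x^2 dx = 9.
  Sum: 19683 + 59049/4 + 6561/7 + 1701/5 − 81/2 + 9 = 4996773/140.
  ∫_0^3 u'(x)^2 dx = ∫_0^3 (144*x^6 + 216*x^5 + 33*x^4 - 12*x^3 + 22*x^2 - 4*x + 1) dx. Term by term:
    ∫_0^3 144*x^6 dx = 314928/7;  ∫_0^3 216*x^5 dx = 26244;  ∫_0^3 33*x^4 dx = 8019/5;
    ∫_0^3 -12*x^3 dx = -243;  ∫_0^3 22*x^2 dx = 198;  ∫_0^3 -4*x dx = -18;
    ∫_0^3 1 dx = 3.
  Sum: 314928/7 + 26244 + 8019/5 − 243 + 198 − 18 + 3 = 2547213/35.
Adding: ||u||_{H^1}^2 = 4996773/140 + 2547213/35 = 433875/4.


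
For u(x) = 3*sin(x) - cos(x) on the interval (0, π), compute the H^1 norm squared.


||u||_{H^1(0,π)}^2 = 10*π

u'(x) = sin(x) + 3*cos(x).
Expand u² and (u')² and integrate term by term on (0, π), using: for integers n ≥ 1, ∫_0^π sin²(nx) dx = ∫_0^π cos²(nx) dx = π/2; for n ≠ n', ∫_0^π sin(nx)sin(n'x) dx = ∫_0^π cos(nx)cos(n'x) dx = 0; and by product-to-sum, ∫_0^π sin(nx)cos(n'x) dx = ½∫_0^π [sin((n+n')x) + sin((n−n')x)] dx, which is 0 when n+n' is even and 2n/(n²−n'²) when n+n' is odd (it need not vanish on (0, π)).
  u² squared terms: (-1)²·∫cos(x)² dx = 1·π/2 = π/2;  (3)²·∫sin(x)² dx = 9·π/2 = 9*π/2.
  u² cross terms: 2·(-1)·(3)·∫cos(x)·sin(x) dx = -6·(0) = 0.
  So ∫_0^π u² dx = π/2 + 9*π/2 + 0 = 5*π.
  (u')² squared terms: (3)²·∫cos(x)² dx = 9·π/2 = 9*π/2;  (1)²·∫sin(x)² dx = 1·π/2 = π/2.
  (u')² cross terms: 2·(3)·(1)·∫cos(x)·sin(x) dx = 6·(0) = 0.
  So ∫_0^π (u')² dx = 9*π/2 + π/2 + 0 = 5*π.
||u||_{H^1}^2 = (5*π) + (5*π) = 10*π.


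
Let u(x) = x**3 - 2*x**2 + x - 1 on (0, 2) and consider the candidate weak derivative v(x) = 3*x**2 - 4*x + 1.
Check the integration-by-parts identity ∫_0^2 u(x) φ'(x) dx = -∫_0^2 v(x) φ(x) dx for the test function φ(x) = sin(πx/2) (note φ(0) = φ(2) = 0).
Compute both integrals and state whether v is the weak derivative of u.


LHS = -12/π + 96/π^3, RHS = -12/π + 96/π^3. Yes, v = u' weakly.

u(x) = x**3 - 2*x**2 + x - 1, classical derivative u'(x) = 3*x**2 - 4*x + 1.
φ(x) = sin(πx/2), so φ'(x) = π*cos(π*x/2)/2.
Note φ(0) = φ(2) = 0, so the boundary term u·φ vanishes.
LHS = ∫_0^2 u(x) φ'(x) dx = ∫_0^2 (π*x^3*cos(π*x/2)/2 - π*x^2*cos(π*x/2) + π*x*cos(π*x/2)/2 - π*cos(π*x/2)/2) dx. Term by term:
  ∫_0^2 -π*cos(π*x/2)/2 dx = 0;  ∫_0^2 π*x*cos(π*x/2)/2 dx = -4/π;  ∫_0^2 π*x^3*cos(π*x/2)/2 dx = -24/π + 96/π^3;
  ∫_0^2 -π*x^2*cos(π*x/2) dx = 16/π.
Sum: 0 − 4/π + -24/π + 96/π^3 + 16/π = -12/π + 96/π^3.
So LHS = -12/π + 96/π^3.
∫_0^2 v(x) φ(x) dx = ∫_0^2 (3*x^2*sin(π*x/2) - 4*x*sin(π*x/2) + sin(π*x/2)) dx. Term by term:
  ∫_0^2 -4*x*sin(π*x/2) dx = -16/π;  ∫_0^2 3*x^2*sin(π*x/2) dx = -96/π^3 + 24/π;  ∫_0^2 sin(π*x/2) dx = 4/π.
Sum: -16/π + -96/π^3 + 24/π + 4/π = -96/π^3 + 12/π.
So RHS = -∫_0^2 v(x) φ(x) dx = -12/π + 96/π^3.
LHS = RHS, so the identity holds for this test φ.
Moreover u is smooth here and v(x) = u'(x) = 3*x**2 - 4*x + 1 pointwise, so the identity holds for every test function. Hence v is the weak derivative of u.


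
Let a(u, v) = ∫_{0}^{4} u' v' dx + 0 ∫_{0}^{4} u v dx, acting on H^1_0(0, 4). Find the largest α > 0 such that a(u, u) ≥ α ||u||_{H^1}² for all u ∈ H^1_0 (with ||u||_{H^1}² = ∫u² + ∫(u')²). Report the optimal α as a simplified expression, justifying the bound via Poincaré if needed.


α = π^2/(π^2 + 16)

Coercivity of a(·,·) on H^1_0(0, 4) means a(u, u) ≥ α ||u||_{H^1}² for every u ∈ H^1_0.
The interval has length L = 4, and Poincaré/coercivity depend only on L. Here a(u, u) = ∫(u')² + (0)·∫u².
Here c = 0, so a(u,u) = ∫(u')² alone. The condition a(u,u) ≥ α||u||_{H^1}² reads (1−α)∫(u')² ≥ (α−c)∫u². Any admissible α is ≤ 1 (rapidly oscillating u have ∫u²/∫(u')² → 0), and α = 1 would force 0 ≥ (1−c)∫u², impossible since c < 1; so 1−α > 0. By the sharp Poincaré inequality on H^1_0 of an interval of length L, ∫(u')² ≥ (π/L)²∫u² with equality for the first sine mode sin(π(x−x₀)/L) (x₀ the left endpoint), so the inequality holds for all u iff (1−α)(π/L)² ≥ α − c, i.e. α ≤ ((π/L)² + c)/((π/L)² + 1) = (1 + c(L/π)²)/(1 + (L/π)²). (Direct route, valid since c ≤ 0: Poincaré gives c∫u² ≥ c(L/π)²∫(u')², so a(u,u) ≥ (1 + c(L/π)²)∫(u')², while ||u||_{H^1}² ≤ (1 + (L/π)²)∫(u')²; dividing yields the same α.) With (π/L)² = π^2/16 and c = 0, the largest admissible constant is α = ((π/L)² + c)/((π/L)² + 1).
Simplifying, α = π^2/(π^2 + 16).


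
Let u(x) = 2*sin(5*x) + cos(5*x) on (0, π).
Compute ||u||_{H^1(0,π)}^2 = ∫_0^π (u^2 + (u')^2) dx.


||u||_{H^1(0,π)}^2 = 65*π

u'(x) = -5*sin(5*x) + 10*cos(5*x).
Expand u² and (u')² and integrate term by term on (0, π), using: for integers n ≥ 1, ∫_0^π sin²(nx) dx = ∫_0^π cos²(nx) dx = π/2; for n ≠ n', ∫_0^π sin(nx)sin(n'x) dx = ∫_0^π cos(nx)cos(n'x) dx = 0; and by product-to-sum, ∫_0^π sin(nx)cos(n'x) dx = ½∫_0^π [sin((n+n')x) + sin((n−n')x)] dx, which is 0 when n+n' is even and 2n/(n²−n'²) when n+n' is odd (it need not vanish on (0, π)).
  u² squared terms: (2)²·∫sin(5x)² dx = 4·π/2 = 2*π;  (1)²·∫cos(5x)² dx = 1·π/2 = π/2.
  u² cross terms: 2·(2)·(1)·∫sin(5x)·cos(5x) dx = 4·(0) = 0.
  So ∫_0^π u² dx = 2*π + π/2 + 0 = 5*π/2.
  (u')² squared terms: (-5)²·∫sin(5x)² dx = 25·π/2 = 25*π/2;  (10)²·∫cos(5x)² dx = 100·π/2 = 50*π.
  (u')² cross terms: 2·(-5)·(10)·∫sin(5x)·cos(5x) dx = -100·(0) = 0.
  So ∫_0^π (u')² dx = 25*π/2 + 50*π + 0 = 125*π/2.
||u||_{H^1}^2 = (5*π/2) + (125*π/2) = 65*π.


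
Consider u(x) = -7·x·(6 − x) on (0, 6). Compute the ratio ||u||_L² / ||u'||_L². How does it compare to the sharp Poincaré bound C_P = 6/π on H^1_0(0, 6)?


||u||_L² / ||u'||_L² = 3*sqrt(10)/5 < C_P = 6/π.

u(x) = -7·x·(6 − x), so u'(x) = 14*x - 42.
u(x) = -7·x·(6 − x) vanishes at x = 0 and x = 6, so u ∈ H^1_0(0, 6). Differentiate via the product rule and integrate the resulting polynomials term by term.
  ∫_0^6 u² dx = ∫_0^6 (49*x^4 - 588*x^3 + 1764*x^2) dx. Term by term:
    ∫_0^6 49*x^4 dx = 381024/5;  ∫_0^6 -588*x^3 dx = -190512;  ∫_0^6 1764*x^2 dx = 127008.
  Sum: 381024/5 − 190512 + 127008 = 63504/5.
  ∫_0^6 (u')² dx = ∫_0^6 (196*x^2 - 1176*x + 1764) dx. Term by term:
    ∫_0^6 196*x^2 dx = 14112;  ∫_0^6 -1176*x dx = -21168;  ∫_0^6 1764 dx = 10584.
  Sum: 14112 − 21168 + 10584 = 3528.
∫_0^6 u² dx = 63504/5, so ||u||_L² = 252*sqrt(5)/5.
∫_0^6 (u')² dx = 3528, so ||u'||_L² = 42*sqrt(2).
Ratio ||u||_L² / ||u'||_L² = 3*sqrt(10)/5.
Sharp Poincaré constant on H^1_0(0, 6) is C_P = L/π = 6/π, achieved by sin(π/6·x).
A polynomial bump cannot attain the sharp Poincaré constant (only the first sine eigenfunction does), so the ratio is strictly less than C_P, consistent with ||u||_L² ≤ C_P ||u'||_L².


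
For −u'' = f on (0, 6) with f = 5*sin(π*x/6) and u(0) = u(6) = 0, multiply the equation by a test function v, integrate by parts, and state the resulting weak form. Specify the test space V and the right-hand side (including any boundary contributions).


V = H^1_0(0, 6) (so v(0) = v(6) = 0); weak form: ∫_0^6 u'v' dx = ∫_0^6 (5*sin(π*x/6)) v dx for all v ∈ V.

Multiply both sides by a test function v and integrate from 0 to 6:
  ∫_0^6 −u''(x) v(x) dx = ∫_0^6 f(x) v(x) dx.
Integrate the LHS by parts once:
  ∫_0^6 −u'' v dx = −[u'(x) v(x)]_0^6 + ∫_0^6 u'(x) v'(x) dx.
Thus ∫_0^6 u'(x) v'(x) dx = ∫_0^6 f(x) v(x) dx + [u'(x) v(x)]_0^6.
Choose V so that boundary terms are either known or forced to vanish.
u is Dirichlet: u(0) = u(6) = 0. Let V = H^1_0(0, 6); then v(0) = v(6) = 0, and [u' v]_0^6 = 0.
Weak formulation: find u (satisfying any essential BC) such that ∫_0^6 u'(x) v'(x) dx = ∫_0^6 f v dx for all v ∈ V.
Substituting f(x) = 5*sin(π*x/6), the right-hand side is ∫_0^6 (5*sin(π*x/6)) v dx.


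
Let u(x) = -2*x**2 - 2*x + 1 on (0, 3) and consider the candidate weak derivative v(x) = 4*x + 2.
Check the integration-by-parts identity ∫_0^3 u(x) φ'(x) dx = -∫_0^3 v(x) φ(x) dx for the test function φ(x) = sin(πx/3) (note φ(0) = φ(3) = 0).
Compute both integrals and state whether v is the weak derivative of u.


LHS = 48/π, RHS = -48/π. No, v is not the weak derivative of u.

u(x) = -2*x**2 - 2*x + 1, classical derivative u'(x) = -4*x - 2.
φ(x) = sin(πx/3), so φ'(x) = π*cos(π*x/3)/3.
Note φ(0) = φ(3) = 0, so the boundary term u·φ vanishes.
LHS = ∫_0^3 u(x) φ'(x) dx = ∫_0^3 (-2*π*x^2*cos(π*x/3)/3 - 2*π*x*cos(π*x/3)/3 + π*cos(π*x/3)/3) dx. Term by term:
  ∫_0^3 π*cos(π*x/3)/3 dx = 0;  ∫_0^3 -2*π*x*cos(π*x/3)/3 dx = 12/π;  ∫_0^3 -2*π*x^2*cos(π*x/3)/3 dx = 36/π.
Sum: 0 + 12/π + 36/π = 48/π.
So LHS = 48/π.
∫_0^3 v(x) φ(x) dx = ∫_0^3 (4*x*sin(π*x/3) + 2*sin(π*x/3)) dx. Term by term:
  ∫_0^3 2*sin(π*x/3) dx = 12/π;  ∫_0^3 4*x*sin(π*x/3) dx = 36/π.
Sum: 12/π + 36/π = 48/π.
So RHS = -∫_0^3 v(x) φ(x) dx = -48/π.
LHS − RHS = 96/π ≠ 0, so the identity fails.
(For a valid weak derivative the identity must hold for EVERY test function, in particular this one. The failure shows v is NOT the weak derivative of u.)
Correct weak derivative would be u'(x) = -4*x - 2.


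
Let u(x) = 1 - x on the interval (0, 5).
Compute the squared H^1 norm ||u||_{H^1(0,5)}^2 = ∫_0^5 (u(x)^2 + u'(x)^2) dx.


||u||_{H^1}^2 = 80/3

The H^1 norm (squared) on an interval (0, L) is
  ||u||_{H^1}^2 = ∫_0^L u(x)^2 dx + ∫_0^L u'(x)^2 dx.
Compute u'(x) = -1.
Then u(x)^2 = x**2 - 2*x + 1 and u'(x)^2 = 1.
Integrate each monomial from 0 to 5 using ∫_0^5 c·x^n dx = c·5^(n+1)/(n+1):
  ∫_0^5 u(x)^2 dx = ∫_0^5 (x^2 - 2*x + 1) dx. Term by term:
    ∫_0^5 x^2 dx = 125/3;  ∫_0^5 -2*x dx = -25;  ∫_0^5 1 dx = 5.
  Sum: 125/3 − 25 + 5 = 65/3.
  ∫_0^5 u'(x)^2 dx = ∫_0^5 (1) dx. Term by term:
    ∫_0^5 1 dx = 5.
Adding: ||u||_{H^1}^2 = 65/3 + 5 = 80/3.


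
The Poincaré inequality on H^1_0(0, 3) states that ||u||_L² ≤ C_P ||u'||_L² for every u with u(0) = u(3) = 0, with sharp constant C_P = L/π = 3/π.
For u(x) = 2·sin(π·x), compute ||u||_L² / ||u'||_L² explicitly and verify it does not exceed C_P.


||u||_L² / ||u'||_L² = 1/π < C_P = 3/π.

u(x) = 2·sin(π·x), so u'(x) = 2*π*cos(π*x).
Writing u(x) = A·sin(kπx/L) with A = 2 and k = 3, use ∫_0^L sin²(kπx/L) dx = L/2 and ∫_0^L cos²(kπx/L) dx = L/2.
u² = 4·sin²(π·x) and (u')² = 4*π^2·cos²(π·x), and each of sin², cos² integrates to L/2 = 3/2 over (0, 3).
∫_0^3 u² dx = 6, so ||u||_L² = sqrt(6).
∫_0^3 (u')² dx = 6*π^2, so ||u'||_L² = sqrt(6)*π.
Ratio ||u||_L² / ||u'||_L² = 1/π.
Sharp Poincaré constant on H^1_0(0, 3) is C_P = L/π = 3/π, achieved by sin(π/3·x).
This is the k = 3 harmonic; the ratio L/(kπ) is strictly less than C_P = L/π, consistent with the sharp inequality ||u||_L² ≤ C_P ||u'||_L².


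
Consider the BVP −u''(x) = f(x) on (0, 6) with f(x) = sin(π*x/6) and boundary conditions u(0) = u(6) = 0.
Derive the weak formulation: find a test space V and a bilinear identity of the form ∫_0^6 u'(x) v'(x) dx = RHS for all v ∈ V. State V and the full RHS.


V = H^1_0(0, 6) (so v(0) = v(6) = 0); weak form: ∫_0^6 u'v' dx = ∫_0^6 (sin(π*x/6)) v dx for all v ∈ V.

Multiply both sides by a test function v and integrate from 0 to 6:
  ∫_0^6 −u''(x) v(x) dx = ∫_0^6 f(x) v(x) dx.
Integrate the LHS by parts once:
  ∫_0^6 −u'' v dx = −[u'(x) v(x)]_0^6 + ∫_0^6 u'(x) v'(x) dx.
Thus ∫_0^6 u'(x) v'(x) dx = ∫_0^6 f(x) v(x) dx + [u'(x) v(x)]_0^6.
Choose V so that boundary terms are either known or forced to vanish.
u is Dirichlet: u(0) = u(6) = 0. Let V = H^1_0(0, 6); then v(0) = v(6) = 0, and [u' v]_0^6 = 0.
Weak formulation: find u (satisfying any essential BC) such that ∫_0^6 u'(x) v'(x) dx = ∫_0^6 f v dx for all v ∈ V.
Substituting f(x) = sin(π*x/6), the right-hand side is ∫_0^6 (sin(π*x/6)) v dx.


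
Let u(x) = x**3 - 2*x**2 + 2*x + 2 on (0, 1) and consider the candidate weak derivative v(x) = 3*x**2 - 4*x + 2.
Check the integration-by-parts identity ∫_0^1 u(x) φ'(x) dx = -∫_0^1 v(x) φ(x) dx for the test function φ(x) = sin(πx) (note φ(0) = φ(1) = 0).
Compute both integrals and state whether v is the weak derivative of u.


LHS = -3/π + 12/π^3, RHS = -3/π + 12/π^3. Yes, v = u' weakly.

u(x) = x**3 - 2*x**2 + 2*x + 2, classical derivative u'(x) = 3*x**2 - 4*x + 2.
φ(x) = sin(πx), so φ'(x) = π*cos(π*x).
Note φ(0) = φ(1) = 0, so the boundary term u·φ vanishes.
LHS = ∫_0^1 u(x) φ'(x) dx = ∫_0^1 (π*x^3*cos(π*x) - 2*π*x^2*cos(π*x) + 2*π*x*cos(π*x) + 2*π*cos(π*x)) dx. Term by term:
  ∫_0^1 2*π*cos(π*x) dx = 0;  ∫_0^1 π*x^3*cos(π*x) dx = -3/π + 12/π^3;  ∫_0^1 -2*π*x^2*cos(π*x) dx = 4/π;
  ∫_0^1 2*π*x*cos(π*x) dx = -4/π.
Sum: 0 + -3/π + 12/π^3 + 4/π − 4/π = -3/π + 12/π^3.
So LHS = -3/π + 12/π^3.
∫_0^1 v(x) φ(x) dx = ∫_0^1 (3*x^2*sin(π*x) - 4*x*sin(π*x) + 2*sin(π*x)) dx. Term by term:
  ∫_0^1 2*sin(π*x) dx = 4/π;  ∫_0^1 -4*x*sin(π*x) dx = -4/π;  ∫_0^1 3*x^2*sin(π*x) dx = -12/π^3 + 3/π.
Sum: 4/π − 4/π + -12/π^3 + 3/π = -12/π^3 + 3/π.
So RHS = -∫_0^1 v(x) φ(x) dx = -3/π + 12/π^3.
LHS = RHS, so the identity holds for this test φ.
Moreover u is smooth here and v(x) = u'(x) = 3*x**2 - 4*x + 2 pointwise, so the identity holds for every test function. Hence v is the weak derivative of u.


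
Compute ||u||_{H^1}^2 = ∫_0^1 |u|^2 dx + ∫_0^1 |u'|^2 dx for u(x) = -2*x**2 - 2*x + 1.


||u||_{H^1}^2 = 287/15

The H^1 norm (squared) on an interval (0, L) is
  ||u||_{H^1}^2 = ∫_0^L u(x)^2 dx + ∫_0^L u'(x)^2 dx.
Compute u'(x) = -4*x - 2.
Then u(x)^2 = 4*x**4 + 8*x**3 - 4*x + 1 and u'(x)^2 = 16*x**2 + 16*x + 4.
Integrate each monomial from 0 to 1 using ∫_0^1 c·x^n dx = c·1^(n+1)/(n+1):
  ∫_0^1 u(x)^2 dx = ∫_0^1 (4*x^4 + 8*x^3 - 4*x + 1) dx. Term by term:
    ∫_0^1 4*x^4 dx = 4/5;  ∫_0^1 8*x^3 dx = 2;  ∫_0^1 -4*x dx = -2;
    ∫_0^1 1 dx = 1.
  Sum: 4/5 + 2 − 2 + 1 = 9/5.
  ∫_0^1 u'(x)^2 dx = ∫_0^1 (16*x^2 + 16*x + 4) dx. Term by term:
    ∫_0^1 16*x^2 dx = 16/3;  ∫_0^1 16*x dx = 8;  ∫_0^1 4 dx = 4.
  Sum: 16/3 + 8 + 4 = 52/3.
Adding: ||u||_{H^1}^2 = 9/5 + 52/3 = 287/15.


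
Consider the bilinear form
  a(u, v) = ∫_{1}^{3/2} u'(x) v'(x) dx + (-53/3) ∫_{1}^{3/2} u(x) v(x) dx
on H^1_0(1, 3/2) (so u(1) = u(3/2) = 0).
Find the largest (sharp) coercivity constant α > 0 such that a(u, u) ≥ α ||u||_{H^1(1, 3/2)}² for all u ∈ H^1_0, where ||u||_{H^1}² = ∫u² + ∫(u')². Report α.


α = (-53 + 12*π^2)/(3*(1 + 4*π^2))

Coercivity of a(·,·) on H^1_0(1, 3/2) means a(u, u) ≥ α ||u||_{H^1}² for every u ∈ H^1_0.
The interval has length L = 1/2, and Poincaré/coercivity depend only on L. Here a(u, u) = ∫(u')² + (-53/3)·∫u².
Here c = -53/3 < 0 with |c| < (π/L)² = 4*π^2, so coercivity still holds. The condition a(u,u) ≥ α||u||_{H^1}² reads (1−α)∫(u')² ≥ (α−c)∫u². Any admissible α is ≤ 1 (rapidly oscillating u have ∫u²/∫(u')² → 0), and α = 1 would force 0 ≥ (1−c)∫u², impossible since c < 1; so 1−α > 0. By the sharp Poincaré inequality on H^1_0 of an interval of length L, ∫(u')² ≥ (π/L)²∫u² with equality for the first sine mode sin(π(x−x₀)/L) (x₀ the left endpoint), so the inequality holds for all u iff (1−α)(π/L)² ≥ α − c, i.e. α ≤ ((π/L)² + c)/((π/L)² + 1) = (1 + c(L/π)²)/(1 + (L/π)²). (Direct route, valid since c ≤ 0: Poincaré gives c∫u² ≥ c(L/π)²∫(u')², so a(u,u) ≥ (1 + c(L/π)²)∫(u')², while ||u||_{H^1}² ≤ (1 + (L/π)²)∫(u')²; dividing yields the same α.) With (π/L)² = 4*π^2 and c = -53/3, the largest admissible constant is α = ((π/L)² + c)/((π/L)² + 1).
Simplifying, α = (-53 + 12*π^2)/(3*(1 + 4*π^2)).


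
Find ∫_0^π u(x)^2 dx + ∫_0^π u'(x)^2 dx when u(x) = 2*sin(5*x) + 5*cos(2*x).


||u||_{H^1(0,π)}^2 = 1000/21 + 229*π/2

u'(x) = -10*sin(2*x) + 10*cos(5*x).
Expand u² and (u')² and integrate term by term on (0, π), using: for integers n ≥ 1, ∫_0^π sin²(nx) dx = ∫_0^π cos²(nx) dx = π/2; for n ≠ n', ∫_0^π sin(nx)sin(n'x) dx = ∫_0^π cos(nx)cos(n'x) dx = 0; and by product-to-sum, ∫_0^π sin(nx)cos(n'x) dx = ½∫_0^π [sin((n+n')x) + sin((n−n')x)] dx, which is 0 when n+n' is even and 2n/(n²−n'²) when n+n' is odd (it need not vanish on (0, π)).
  u² squared terms: (2)²·∫sin(5x)² dx = 4·π/2 = 2*π;  (5)²·∫cos(2x)² dx = 25·π/2 = 25*π/2.
  u² cross terms: 2·(2)·(5)·∫sin(5x)·cos(2x) dx = 20·(10/21) = 200/21.
  So ∫_0^π u² dx = 2*π + 25*π/2 + 200/21 = 200/21 + 29*π/2.
  (u')² squared terms: (-10)²·∫sin(2x)² dx = 100·π/2 = 50*π;  (10)²·∫cos(5x)² dx = 100·π/2 = 50*π.
  (u')² cross terms: 2·(-10)·(10)·∫sin(2x)·cos(5x) dx = -200·(-4/21) = 800/21.
  So ∫_0^π (u')² dx = 50*π + 50*π + 800/21 = 800/21 + 100*π.
||u||_{H^1}^2 = (200/21 + 29*π/2) + (800/21 + 100*π) = 1000/21 + 229*π/2.


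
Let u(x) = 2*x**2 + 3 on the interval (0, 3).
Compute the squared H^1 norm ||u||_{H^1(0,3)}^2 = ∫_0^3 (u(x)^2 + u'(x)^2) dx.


||u||_{H^1}^2 = 2367/5

The H^1 norm (squared) on an interval (0, L) is
  ||u||_{H^1}^2 = ∫_0^L u(x)^2 dx + ∫_0^L u'(x)^2 dx.
Compute u'(x) = 4*x.
Then u(x)^2 = 4*x**4 + 12*x**2 + 9 and u'(x)^2 = 16*x**2.
Integrate each monomial from 0 to 3 using ∫_0^3 c·x^n dx = c·3^(n+1)/(n+1):
  ∫_0^3 u(x)^2 dx = ∫_0^3 (4*x^4 + 12*x^2 + 9) dx. Term by term:
    ∫_0^3 4*x^4 dx = 972/5;  ∫_0^3 12*x^2 dx = 108;  ∫_0^3 9 dx = 27.
  Sum: 972/5 + 108 + 27 = 1647/5.
  ∫_0^3 u'(x)^2 dx = ∫_0^3 (16*x^2) dx. Term by term:
    ∫_0^3 16*x^2 dx = 144.
Adding: ||u||_{H^1}^2 = 1647/5 + 144 = 2367/5.


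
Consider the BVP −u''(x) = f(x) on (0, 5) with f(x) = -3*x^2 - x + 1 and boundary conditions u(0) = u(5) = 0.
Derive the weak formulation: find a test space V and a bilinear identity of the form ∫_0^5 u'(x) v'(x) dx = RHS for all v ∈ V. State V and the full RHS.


V = H^1_0(0, 5) (so v(0) = v(5) = 0); weak form: ∫_0^5 u'v' dx = ∫_0^5 (-3*x^2 - x + 1) v dx for all v ∈ V.

Multiply both sides by a test function v and integrate from 0 to 5:
  ∫_0^5 −u''(x) v(x) dx = ∫_0^5 f(x) v(x) dx.
Integrate the LHS by parts once:
  ∫_0^5 −u'' v dx = −[u'(x) v(x)]_0^5 + ∫_0^5 u'(x) v'(x) dx.
Thus ∫_0^5 u'(x) v'(x) dx = ∫_0^5 f(x) v(x) dx + [u'(x) v(x)]_0^5.
Choose V so that boundary terms are either known or forced to vanish.
u is Dirichlet: u(0) = u(5) = 0. Let V = H^1_0(0, 5); then v(0) = v(5) = 0, and [u' v]_0^5 = 0.
Weak formulation: find u (satisfying any essential BC) such that ∫_0^5 u'(x) v'(x) dx = ∫_0^5 f v dx for all v ∈ V.
Substituting f(x) = -3*x^2 - x + 1, the right-hand side is ∫_0^5 (-3*x^2 - x + 1) v dx.


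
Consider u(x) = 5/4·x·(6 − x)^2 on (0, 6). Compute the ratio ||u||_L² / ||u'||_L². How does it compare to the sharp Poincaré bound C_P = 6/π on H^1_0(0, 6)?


||u||_L² / ||u'||_L² = 3*sqrt(14)/7 < C_P = 6/π.

u(x) = 5/4·x·(6 − x)^2, so u'(x) = 15*(x - 6)*(x - 2)/4.
u(x) = 5/4·x·(6 − x)^2 vanishes at x = 0 and x = 6, so u ∈ H^1_0(0, 6). Differentiate via the product rule and integrate the resulting polynomials term by term.
  ∫_0^6 u² dx = ∫_0^6 (25*x^6/16 - 75*x^5/2 + 675*x^4/2 - 1350*x^3 + 2025*x^2) dx. Term by term:
    ∫_0^6 25*x^6/16 dx = 437400/7;  ∫_0^6 -75*x^5/2 dx = -291600;  ∫_0^6 675*x^4/2 dx = 524880;
    ∫_0^6 -1350*x^3 dx = -437400;  ∫_0^6 2025*x^2 dx = 145800.
  Sum: 437400/7 − 291600 + 524880 − 437400 + 145800 = 29160/7.
  ∫_0^6 (u')² dx = ∫_0^6 (225*x^4/16 - 225*x^3 + 2475*x^2/2 - 2700*x + 2025) dx. Term by term:
    ∫_0^6 225*x^4/16 dx = 21870;  ∫_0^6 -225*x^3 dx = -72900;  ∫_0^6 2475*x^2/2 dx = 89100;
    ∫_0^6 -2700*x dx = -48600;  ∫_0^6 2025 dx = 12150.
  Sum: 21870 − 72900 + 89100 − 48600 + 12150 = 1620.
∫_0^6 u² dx = 29160/7, so ||u||_L² = 54*sqrt(70)/7.
∫_0^6 (u')² dx = 1620, so ||u'||_L² = 18*sqrt(5).
Ratio ||u||_L² / ||u'||_L² = 3*sqrt(14)/7.
Sharp Poincaré constant on H^1_0(0, 6) is C_P = L/π = 6/π, achieved by sin(π/6·x).
A polynomial bump cannot attain the sharp Poincaré constant (only the first sine eigenfunction does), so the ratio is strictly less than C_P, consistent with ||u||_L² ≤ C_P ||u'||_L².


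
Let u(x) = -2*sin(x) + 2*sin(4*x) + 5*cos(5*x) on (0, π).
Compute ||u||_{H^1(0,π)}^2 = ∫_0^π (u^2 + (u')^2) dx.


||u||_{H^1(0,π)}^2 = -4160/9 + 363*π

u'(x) = -25*sin(5*x) - 2*cos(x) + 8*cos(4*x).
Expand u² and (u')² and integrate term by term on (0, π), using: for integers n ≥ 1, ∫_0^π sin²(nx) dx = ∫_0^π cos²(nx) dx = π/2; for n ≠ n', ∫_0^π sin(nx)sin(n'x) dx = ∫_0^π cos(nx)cos(n'x) dx = 0; and by product-to-sum, ∫_0^π sin(nx)cos(n'x) dx = ½∫_0^π [sin((n+n')x) + sin((n−n')x)] dx, which is 0 when n+n' is even and 2n/(n²−n'²) when n+n' is odd (it need not vanish on (0, π)).
  u² squared terms: (-2)²·∫sin(x)² dx = 4·π/2 = 2*π;  (2)²·∫sin(4x)² dx = 4·π/2 = 2*π;  (5)²·∫cos(5x)² dx = 25·π/2 = 25*π/2.
  u² cross terms: 2·(-2)·(2)·∫sin(x)·sin(4x) dx = -8·(0) = 0;  2·(-2)·(5)·∫sin(x)·cos(5x) dx = -20·(0) = 0;  2·(2)·(5)·∫sin(4x)·cos(5x) dx = 20·(-8/9) = -160/9.
  So ∫_0^π u² dx = 2*π + 2*π + 25*π/2 + 0 + 0 − 160/9 = -160/9 + 33*π/2.
  (u')² squared terms: (-25)²·∫sin(5x)² dx = 625·π/2 = 625*π/2;  (-2)²·∫cos(x)² dx = 4·π/2 = 2*π;  (8)²·∫cos(4x)² dx = 64·π/2 = 32*π.
  (u')² cross terms: 2·(-25)·(-2)·∫sin(5x)·cos(x) dx = 100·(0) = 0;  2·(-25)·(8)·∫sin(5x)·cos(4x) dx = -400·(10/9) = -4000/9;  2·(-2)·(8)·∫cos(x)·cos(4x) dx = -32·(0) = 0.
  So ∫_0^π (u')² dx = 625*π/2 + 2*π + 32*π + 0 − 4000/9 + 0 = -4000/9 + 693*π/2.
||u||_{H^1}^2 = (-160/9 + 33*π/2) + (-4000/9 + 693*π/2) = -4160/9 + 363*π.


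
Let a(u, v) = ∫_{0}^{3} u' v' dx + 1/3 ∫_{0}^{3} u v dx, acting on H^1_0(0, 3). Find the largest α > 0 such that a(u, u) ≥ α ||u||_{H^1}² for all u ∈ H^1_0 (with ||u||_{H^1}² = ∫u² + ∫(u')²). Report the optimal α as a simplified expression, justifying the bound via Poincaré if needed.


α = (3 + π^2)/(9 + π^2)

Coercivity of a(·,·) on H^1_0(0, 3) means a(u, u) ≥ α ||u||_{H^1}² for every u ∈ H^1_0.
The interval has length L = 3, and Poincaré/coercivity depend only on L. Here a(u, u) = ∫(u')² + (1/3)·∫u².
Here 0 < c = 1/3 < 1. The condition a(u,u) ≥ α||u||_{H^1}² reads (1−α)∫(u')² ≥ (α−c)∫u². Any admissible α is ≤ 1 (rapidly oscillating u have ∫u²/∫(u')² → 0), and α = 1 would force 0 ≥ (1−c)∫u², impossible since c < 1; so 1−α > 0. By the sharp Poincaré inequality on H^1_0 of an interval of length L, ∫(u')² ≥ (π/L)²∫u² with equality for the first sine mode sin(π(x−x₀)/L) (x₀ the left endpoint), so the inequality holds for all u iff (1−α)(π/L)² ≥ α − c, i.e. α ≤ ((π/L)² + c)/((π/L)² + 1) = (1 + c(L/π)²)/(1 + (L/π)²). With (π/L)² = π^2/9 and c = 1/3, the largest admissible constant is α = ((π/L)² + c)/((π/L)² + 1).
Simplifying, α = (3 + π^2)/(9 + π^2).


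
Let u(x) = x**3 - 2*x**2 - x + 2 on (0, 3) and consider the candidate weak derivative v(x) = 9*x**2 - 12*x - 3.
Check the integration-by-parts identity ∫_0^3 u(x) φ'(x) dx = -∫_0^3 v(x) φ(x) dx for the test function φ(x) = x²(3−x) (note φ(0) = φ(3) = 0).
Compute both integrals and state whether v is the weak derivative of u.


LHS = -351/20, RHS = -1053/20. No, v is not the weak derivative of u.

u(x) = x**3 - 2*x**2 - x + 2, classical derivative u'(x) = 3*x**2 - 4*x - 1.
φ(x) = x²(3−x), so φ'(x) = 3*x*(2 - x).
Note φ(0) = φ(3) = 0, so the boundary term u·φ vanishes.
LHS = ∫_0^3 u(x) φ'(x) dx = ∫_0^3 (-3*x^5 + 12*x^4 - 9*x^3 - 12*x^2 + 12*x) dx. Term by term:
  ∫_0^3 -3*x^5 dx = -729/2;  ∫_0^3 12*x^4 dx = 2916/5;  ∫_0^3 -9*x^3 dx = -729/4;
  ∫_0^3 -12*x^2 dx = -108;  ∫_0^3 12*x dx = 54.
Sum: -729/2 + 2916/5 − 729/4 − 108 + 54 = -351/20.
So LHS = -351/20.
∫_0^3 v(x) φ(x) dx = ∫_0^3 (-9*x^5 + 39*x^4 - 33*x^3 - 9*x^2) dx. Term by term:
  ∫_0^3 -9*x^5 dx = -2187/2;  ∫_0^3 39*x^4 dx = 9477/5;  ∫_0^3 -33*x^3 dx = -2673/4;
  ∫_0^3 -9*x^2 dx = -81.
Sum: -2187/2 + 9477/5 − 2673/4 − 81 = 1053/20.
So RHS = -∫_0^3 v(x) φ(x) dx = -1053/20.
LHS − RHS = 351/10 ≠ 0, so the identity fails.
(For a valid weak derivative the identity must hold for EVERY test function, in particular this one. The failure shows v is NOT the weak derivative of u.)
Correct weak derivative would be u'(x) = 3*x**2 - 4*x - 1.


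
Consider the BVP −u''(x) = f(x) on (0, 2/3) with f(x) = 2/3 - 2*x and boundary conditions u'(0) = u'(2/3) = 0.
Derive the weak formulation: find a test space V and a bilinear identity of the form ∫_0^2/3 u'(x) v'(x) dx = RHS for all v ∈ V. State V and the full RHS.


V = H^1(0, 2/3) (no boundary constraint on v; u is determined up to an additive constant); weak form: ∫_0^2/3 u'v' dx = ∫_0^2/3 (2/3 - 2*x) v dx for all v ∈ V.

Multiply both sides by a test function v and integrate from 0 to 2/3:
  ∫_0^2/3 −u''(x) v(x) dx = ∫_0^2/3 f(x) v(x) dx.
Integrate the LHS by parts once:
  ∫_0^2/3 −u'' v dx = −[u'(x) v(x)]_0^2/3 + ∫_0^2/3 u'(x) v'(x) dx.
Thus ∫_0^2/3 u'(x) v'(x) dx = ∫_0^2/3 f(x) v(x) dx + [u'(x) v(x)]_0^2/3.
Choose V so that boundary terms are either known or forced to vanish.
u has homogeneous Neumann: u'(0) = u'(2/3) = 0. So [u' v]_0^2/3 = 0·v(2/3) − 0·v(0) = 0 for any v; take V = H^1(0, 2/3).
Weak formulation: find u (satisfying any essential BC) such that ∫_0^2/3 u'(x) v'(x) dx = ∫_0^2/3 f v dx for all v ∈ V (homogeneous Neumann, so boundary terms vanish).
Substituting f(x) = 2/3 - 2*x, the right-hand side is ∫_0^2/3 (2/3 - 2*x) v dx.
Compatibility check (pure Neumann): taking v ≡ 1 ∈ V gives 0 = ∫_0^2/3 f dx + (0) − (0), i.e. ∫_0^2/3 f dx must equal u'(0) − u'(2/3) = 0. Indeed ∫_0^2/3 (2/3 - 2*x) dx = 0, so the data are compatible. The solution is then unique only up to an additive constant (fix it e.g. by requiring ∫_0^2/3 u dx = 0).


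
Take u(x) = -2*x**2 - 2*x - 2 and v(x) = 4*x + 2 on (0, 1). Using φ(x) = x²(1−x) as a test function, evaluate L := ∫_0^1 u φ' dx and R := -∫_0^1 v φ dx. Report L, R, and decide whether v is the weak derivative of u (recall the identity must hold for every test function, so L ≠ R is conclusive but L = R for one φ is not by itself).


LHS = 11/30, RHS = -11/30. No, v is not the weak derivative of u.

u(x) = -2*x**2 - 2*x - 2, classical derivative u'(x) = -4*x - 2.
φ(x) = x²(1−x), so φ'(x) = x*(2 - 3*x).
Note φ(0) = φ(1) = 0, so the boundary term u·φ vanishes.
LHS = ∫_0^1 u(x) φ'(x) dx = ∫_0^1 (6*x^4 + 2*x^3 + 2*x^2 - 4*x) dx. Term by term:
  ∫_0^1 6*x^4 dx = 6/5;  ∫_0^1 2*x^3 dx = 1/2;  ∫_0^1 2*x^2 dx = 2/3;
  ∫_0^1 -4*x dx = -2.
Sum: 6/5 + 1/2 + 2/3 − 2 = 11/30.
So LHS = 11/30.
∫_0^1 v(x) φ(x) dx = ∫_0^1 (-4*x^4 + 2*x^3 + 2*x^2) dx. Term by term:
  ∫_0^1 -4*x^4 dx = -4/5;  ∫_0^1 2*x^3 dx = 1/2;  ∫_0^1 2*x^2 dx = 2/3.
Sum: -4/5 + 1/2 + 2/3 = 11/30.
So RHS = -∫_0^1 v(x) φ(x) dx = -11/30.
LHS − RHS = 11/15 ≠ 0, so the identity fails.
(For a valid weak derivative the identity must hold for EVERY test function, in particular this one. The failure shows v is NOT the weak derivative of u.)
Correct weak derivative would be u'(x) = -4*x - 2.


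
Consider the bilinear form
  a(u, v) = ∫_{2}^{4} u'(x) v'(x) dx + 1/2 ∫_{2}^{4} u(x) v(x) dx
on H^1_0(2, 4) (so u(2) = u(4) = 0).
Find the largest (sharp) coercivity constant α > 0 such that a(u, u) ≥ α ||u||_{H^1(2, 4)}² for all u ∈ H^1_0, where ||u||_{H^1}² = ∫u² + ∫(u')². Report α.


α = (2 + π^2)/(4 + π^2)

Coercivity of a(·,·) on H^1_0(2, 4) means a(u, u) ≥ α ||u||_{H^1}² for every u ∈ H^1_0.
The interval has length L = 2, and Poincaré/coercivity depend only on L. Here a(u, u) = ∫(u')² + (1/2)·∫u².
Here 0 < c = 1/2 < 1. The condition a(u,u) ≥ α||u||_{H^1}² reads (1−α)∫(u')² ≥ (α−c)∫u². Any admissible α is ≤ 1 (rapidly oscillating u have ∫u²/∫(u')² → 0), and α = 1 would force 0 ≥ (1−c)∫u², impossible since c < 1; so 1−α > 0. By the sharp Poincaré inequality on H^1_0 of an interval of length L, ∫(u')² ≥ (π/L)²∫u² with equality for the first sine mode sin(π(x−x₀)/L) (x₀ the left endpoint), so the inequality holds for all u iff (1−α)(π/L)² ≥ α − c, i.e. α ≤ ((π/L)² + c)/((π/L)² + 1) = (1 + c(L/π)²)/(1 + (L/π)²). With (π/L)² = π^2/4 and c = 1/2, the largest admissible constant is α = ((π/L)² + c)/((π/L)² + 1).
Simplifying, α = (2 + π^2)/(4 + π^2).


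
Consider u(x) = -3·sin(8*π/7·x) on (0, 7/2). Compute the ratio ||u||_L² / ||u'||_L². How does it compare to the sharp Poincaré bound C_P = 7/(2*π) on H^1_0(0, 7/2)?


||u||_L² / ||u'||_L² = 7/(8*π) < C_P = 7/(2*π).

u(x) = -3·sin(8*π/7·x), so u'(x) = -24*π*cos(8*π*x/7)/7.
Writing u(x) = A·sin(kπx/L) with A = -3 and k = 4, use ∫_0^L sin²(kπx/L) dx = L/2 and ∫_0^L cos²(kπx/L) dx = L/2.
u² = 9·sin²(8*π/7·x) and (u')² = 576*π^2/49·cos²(8*π/7·x), and each of sin², cos² integrates to L/2 = 7/4 over (0, 7/2).
∫_0^7/2 u² dx = 63/4, so ||u||_L² = 3*sqrt(7)/2.
∫_0^7/2 (u')² dx = 144*π^2/7, so ||u'||_L² = 12*sqrt(7)*π/7.
Ratio ||u||_L² / ||u'||_L² = 7/(8*π).
Sharp Poincaré constant on H^1_0(0, 7/2) is C_P = L/π = 7/(2*π), achieved by sin(2*π/7·x).
This is the k = 4 harmonic; the ratio L/(kπ) is strictly less than C_P = L/π, consistent with the sharp inequality ||u||_L² ≤ C_P ||u'||_L².


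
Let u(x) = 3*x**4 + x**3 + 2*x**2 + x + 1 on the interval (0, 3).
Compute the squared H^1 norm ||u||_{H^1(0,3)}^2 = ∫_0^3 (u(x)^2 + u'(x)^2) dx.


||u||_{H^1}^2 = 12696843/140

The H^1 norm (squared) on an interval (0, L) is
  ||u||_{H^1}^2 = ∫_0^L u(x)^2 dx + ∫_0^L u'(x)^2 dx.
Compute u'(x) = 12*x**3 + 3*x**2 + 4*x + 1.
Then u(x)^2 = 9*x**8 + 6*x**7 + 13*x**6 + 10*x**5 + 12*x**4 + 6*x**3 + 5*x**2 + 2*x + 1 and u'(x)^2 = 144*x**6 + 72*x**5 + 105*x**4 + 48*x**3 + 22*x**2 + 8*x + 1.
Integrate each monomial from 0 to 3 using ∫_0^3 c·x^n dx = c·3^(n+1)/(n+1):
  ∫_0^3 u(x)^2 dx = ∫_0^3 (9*x^8 + 6*x^7 + 13*x^6 + 10*x^5 + 12*x^4 + 6*x^3 + 5*x^2 + 2*x + 1) dx. Term by term:
    ∫_0^3 9*x^8 dx = 19683;  ∫_0^3 6*x^7 dx = 19683/4;  ∫_0^3 13*x^6 dx = 28431/7;
    ∫_0^3 10*x^5 dx = 1215;  ∫_0^3 12*x^4 dx = 2916/5;  ∫_0^3 6*x^3 dx = 243/2;
    ∫_0^3 5*x^2 dx = 45;  ∫_0^3 2*x dx = 9;  ∫_0^3 1 dx = 3.
  Sum: 19683 + 19683/4 + 28431/7 + 1215 + 2916/5 + 243/2 + 45 + 9 + 3 = 4289883/140.
  ∫_0^3 u'(x)^2 dx = ∫_0^3 (144*x^6 + 72*x^5 + 105*x^4 + 48*x^3 + 22*x^2 + 8*x + 1) dx. Term by term:
    ∫_0^3 144*x^6 dx = 314928/7;  ∫_0^3 72*x^5 dx = 8748;  ∫_0^3 105*x^4 dx = 5103;
    ∫_0^3 48*x^3 dx = 972;  ∫_0^3 22*x^2 dx = 198;  ∫_0^3 8*x dx = 36;
    ∫_0^3 1 dx = 3.
  Sum: 314928/7 + 8748 + 5103 + 972 + 198 + 36 + 3 = 420348/7.
Adding: ||u||_{H^1}^2 = 4289883/140 + 420348/7 = 12696843/140.


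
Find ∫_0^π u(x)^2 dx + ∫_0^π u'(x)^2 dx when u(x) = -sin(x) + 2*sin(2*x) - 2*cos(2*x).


||u||_{H^1(0,π)}^2 = -40/3 + 21*π

u'(x) = 4*sin(2*x) - cos(x) + 4*cos(2*x).
Expand u² and (u')² and integrate term by term on (0, π), using: for integers n ≥ 1, ∫_0^π sin²(nx) dx = ∫_0^π cos²(nx) dx = π/2; for n ≠ n', ∫_0^π sin(nx)sin(n'x) dx = ∫_0^π cos(nx)cos(n'x) dx = 0; and by product-to-sum, ∫_0^π sin(nx)cos(n'x) dx = ½∫_0^π [sin((n+n')x) + sin((n−n')x)] dx, which is 0 when n+n' is even and 2n/(n²−n'²) when n+n' is odd (it need not vanish on (0, π)).
  u² squared terms: (-1)²·∫sin(x)² dx = 1·π/2 = π/2;  (-2)²·∫cos(2x)² dx = 4·π/2 = 2*π;  (2)²·∫sin(2x)² dx = 4·π/2 = 2*π.
  u² cross terms: 2·(-1)·(-2)·∫sin(x)·cos(2x) dx = 4·(-2/3) = -8/3;  2·(-1)·(2)·∫sin(x)·sin(2x) dx = -4·(0) = 0;  2·(-2)·(2)·∫cos(2x)·sin(2x) dx = -8·(0) = 0.
  So ∫_0^π u² dx = π/2 + 2*π + 2*π − 8/3 + 0 + 0 = -8/3 + 9*π/2.
  (u')² squared terms: (-1)²·∫cos(x)² dx = 1·π/2 = π/2;  (4)²·∫cos(2x)² dx = 16·π/2 = 8*π;  (4)²·∫sin(2x)² dx = 16·π/2 = 8*π.
  (u')² cross terms: 2·(-1)·(4)·∫cos(x)·cos(2x) dx = -8·(0) = 0;  2·(-1)·(4)·∫cos(x)·sin(2x) dx = -8·(4/3) = -32/3;  2·(4)·(4)·∫cos(2x)·sin(2x) dx = 32·(0) = 0.
  So ∫_0^π (u')² dx = π/2 + 8*π + 8*π + 0 − 32/3 + 0 = -32/3 + 33*π/2.
||u||_{H^1}^2 = (-8/3 + 9*π/2) + (-32/3 + 33*π/2) = -40/3 + 21*π.


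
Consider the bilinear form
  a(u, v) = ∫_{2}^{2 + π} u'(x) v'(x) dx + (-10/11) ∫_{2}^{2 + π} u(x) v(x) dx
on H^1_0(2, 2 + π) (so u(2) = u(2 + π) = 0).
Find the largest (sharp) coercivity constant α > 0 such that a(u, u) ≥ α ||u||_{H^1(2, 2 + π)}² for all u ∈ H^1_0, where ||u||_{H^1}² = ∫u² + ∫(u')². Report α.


α = 1/22

Coercivity of a(·,·) on H^1_0(2, 2 + π) means a(u, u) ≥ α ||u||_{H^1}² for every u ∈ H^1_0.
The interval has length L = π, and Poincaré/coercivity depend only on L. Here a(u, u) = ∫(u')² + (-10/11)·∫u².
Here c = -10/11 < 0 with |c| < (π/L)² = 1, so coercivity still holds. The condition a(u,u) ≥ α||u||_{H^1}² reads (1−α)∫(u')² ≥ (α−c)∫u². Any admissible α is ≤ 1 (rapidly oscillating u have ∫u²/∫(u')² → 0), and α = 1 would force 0 ≥ (1−c)∫u², impossible since c < 1; so 1−α > 0. By the sharp Poincaré inequality on H^1_0 of an interval of length L, ∫(u')² ≥ (π/L)²∫u² with equality for the first sine mode sin(π(x−x₀)/L) (x₀ the left endpoint), so the inequality holds for all u iff (1−α)(π/L)² ≥ α − c, i.e. α ≤ ((π/L)² + c)/((π/L)² + 1) = (1 + c(L/π)²)/(1 + (L/π)²). (Direct route, valid since c ≤ 0: Poincaré gives c∫u² ≥ c(L/π)²∫(u')², so a(u,u) ≥ (1 + c(L/π)²)∫(u')², while ||u||_{H^1}² ≤ (1 + (L/π)²)∫(u')²; dividing yields the same α.) With (π/L)² = 1 and c = -10/11, the largest admissible constant is α = ((π/L)² + c)/((π/L)² + 1).
Simplifying, α = 1/22.


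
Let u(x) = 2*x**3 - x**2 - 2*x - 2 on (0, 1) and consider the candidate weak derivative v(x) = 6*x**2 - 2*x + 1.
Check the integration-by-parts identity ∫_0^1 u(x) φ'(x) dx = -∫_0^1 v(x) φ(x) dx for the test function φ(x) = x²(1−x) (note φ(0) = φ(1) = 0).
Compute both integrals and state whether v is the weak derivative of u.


LHS = 1/15, RHS = -11/60. No, v is not the weak derivative of u.

u(x) = 2*x**3 - x**2 - 2*x - 2, classical derivative u'(x) = 6*x**2 - 2*x - 2.
φ(x) = x²(1−x), so φ'(x) = x*(2 - 3*x).
Note φ(0) = φ(1) = 0, so the boundary term u·φ vanishes.
LHS = ∫_0^1 u(x) φ'(x) dx = ∫_0^1 (-6*x^5 + 7*x^4 + 4*x^3 + 2*x^2 - 4*x) dx. Term by term:
  ∫_0^1 -6*x^5 dx = -1;  ∫_0^1 7*x^4 dx = 7/5;  ∫_0^1 4*x^3 dx = 1;
  ∫_0^1 2*x^2 dx = 2/3;  ∫_0^1 -4*x dx = -2.
Sum: -1 + 7/5 + 1 + 2/3 − 2 = 1/15.
So LHS = 1/15.
∫_0^1 v(x) φ(x) dx = ∫_0^1 (-6*x^5 + 8*x^4 - 3*x^3 + x^2) dx. Term by term:
  ∫_0^1 -6*x^5 dx = -1;  ∫_0^1 8*x^4 dx = 8/5;  ∫_0^1 -3*x^3 dx = -3/4;
  ∫_0^1 x^2 dx = 1/3.
Sum: -1 + 8/5 − 3/4 + 1/3 = 11/60.
So RHS = -∫_0^1 v(x) φ(x) dx = -11/60.
LHS − RHS = 1/4 ≠ 0, so the identity fails.
(For a valid weak derivative the identity must hold for EVERY test function, in particular this one. The failure shows v is NOT the weak derivative of u.)
Correct weak derivative would be u'(x) = 6*x**2 - 2*x - 2.


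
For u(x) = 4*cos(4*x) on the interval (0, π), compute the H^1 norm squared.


||u||_{H^1(0,π)}^2 = 136*π

u'(x) = -16*sin(4*x).
Expand u² and (u')² and integrate term by term on (0, π), using: for integers n ≥ 1, ∫_0^π sin²(nx) dx = ∫_0^π cos²(nx) dx = π/2; for n ≠ n', ∫_0^π sin(nx)sin(n'x) dx = ∫_0^π cos(nx)cos(n'x) dx = 0; and by product-to-sum, ∫_0^π sin(nx)cos(n'x) dx = ½∫_0^π [sin((n+n')x) + sin((n−n')x)] dx, which is 0 when n+n' is even and 2n/(n²−n'²) when n+n' is odd (it need not vanish on (0, π)).
  u² squared terms: (4)²·∫cos(4x)² dx = 16·π/2 = 8*π.
  So ∫_0^π u² dx = 8*π.
  (u')² squared terms: (-16)²·∫sin(4x)² dx = 256·π/2 = 128*π.
  So ∫_0^π (u')² dx = 128*π.
||u||_{H^1}^2 = (8*π) + (128*π) = 136*π.


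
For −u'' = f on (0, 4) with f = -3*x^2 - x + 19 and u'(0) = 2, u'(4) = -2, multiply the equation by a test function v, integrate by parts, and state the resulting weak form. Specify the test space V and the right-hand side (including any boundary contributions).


V = H^1(0, 4) (v unrestricted at boundary; u is determined up to an additive constant); weak form: ∫_0^4 u'v' dx = ∫_0^4 (-3*x^2 - x + 19) v dx − 2·v(4) − 2·v(0) for all v ∈ V.

Multiply both sides by a test function v and integrate from 0 to 4:
  ∫_0^4 −u''(x) v(x) dx = ∫_0^4 f(x) v(x) dx.
Integrate the LHS by parts once:
  ∫_0^4 −u'' v dx = −[u'(x) v(x)]_0^4 + ∫_0^4 u'(x) v'(x) dx.
Thus ∫_0^4 u'(x) v'(x) dx = ∫_0^4 f(x) v(x) dx + [u'(x) v(x)]_0^4.
Choose V so that boundary terms are either known or forced to vanish.
u has inhomogeneous Neumann u'(0) = 2, u'(4) = -2. [u' v]_0^4 = (-2)·v(4) − (2)·v(0) = − 2·v(4) − 2·v(0). Take V = H^1(0, 4); boundary term becomes part of RHS.
Weak formulation: find u (satisfying any essential BC) such that ∫_0^4 u'(x) v'(x) dx = ∫_0^4 f v dx − 2·v(4) − 2·v(0) for all v ∈ V (Neumann data are natural BCs: they enter the RHS as boundary terms).
Substituting f(x) = -3*x^2 - x + 19, the right-hand side is ∫_0^4 (-3*x^2 - x + 19) v dx − 2·v(4) − 2·v(0).
Compatibility check (pure Neumann): taking v ≡ 1 ∈ V gives 0 = ∫_0^4 f dx + (-2) − (2), i.e. ∫_0^4 f dx must equal u'(0) − u'(4) = 4. Indeed ∫_0^4 (-3*x^2 - x + 19) dx = 4, so the data are compatible. The solution is then unique only up to an additive constant (fix it e.g. by requiring ∫_0^4 u dx = 0).
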